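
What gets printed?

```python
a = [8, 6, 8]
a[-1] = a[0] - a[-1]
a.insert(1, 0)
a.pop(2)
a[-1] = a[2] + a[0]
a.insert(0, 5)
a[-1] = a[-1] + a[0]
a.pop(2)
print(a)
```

[5, 8, 13]

a[-1] = a[0]-a[-1] = 8-8 = 0 → [8, 6, 0]
insert 0 at 1 → [8, 0, 6, 0]
pop(2) removes 6 → [8, 0, 0]
a[-1] = a[2]+a[0] = 0+8 = 8 → [8, 0, 8]
insert 5 at 0 → [5, 8, 0, 8]
a[-1] = a[-1]+a[0] = 8+5 = 13 → [5, 8, 0, 13]
pop(2) removes 0 → [5, 8, 13]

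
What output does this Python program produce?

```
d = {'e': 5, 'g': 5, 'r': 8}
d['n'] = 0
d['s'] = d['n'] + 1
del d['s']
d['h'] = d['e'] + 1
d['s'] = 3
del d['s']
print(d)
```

d['n'] = 0 → {'e': 5, 'g': 5, 'r': 8, 'n': 0}
d['s'] = d['n']+1 = 1 → {'e': 5, 'g': 5, 'r': 8, 'n': 0, 's': 1}
del 's' → {'e': 5, 'g': 5, 'r': 8, 'n': 0}
d['h'] = d['e']+1 = 6 → {'e': 5, 'g': 5, 'r': 8, 'n': 0, 'h': 6}
d['s'] = 3 → {'e': 5, 'g': 5, 'r': 8, 'n': 0, 'h': 6, 's': 3}
del 's' → {'e': 5, 'g': 5, 'r': 8, 'n': 0, 'h': 6}

{'e': 5, 'g': 5, 'r': 8, 'n': 0, 'h': 6}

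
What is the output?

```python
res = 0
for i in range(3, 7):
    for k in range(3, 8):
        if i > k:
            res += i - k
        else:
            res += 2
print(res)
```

i=3,k=3: not 3>3, res = 0+2 = 2
i=3,k=4: not 3>4, res = 2+2 = 4
i=3,k=5: not 3>5, res = 4+2 = 6
i=3,k=6: not 3>6, res = 6+2 = 8
i=3,k=7: not 3>7, res = 8+2 = 10
i=4,k=3: 4>3, res = 10+1 = 11
i=4,k=4: not 4>4, res = 11+2 = 13
i=4,k=5: not 4>5, res = 13+2 = 15
i=4,k=6: not 4>6, res = 15+2 = 17
i=4,k=7: not 4>7, res = 17+2 = 19
i=5,k=3: 5>3, res = 19+2 = 21
i=5,k=4: 5>4, res = 21+1 = 22
i=5,k=5: not 5>5, res = 22+2 = 24
i=5,k=6: not 5>6, res = 24+2 = 26
i=5,k=7: not 5>7, res = 26+2 = 28
i=6,k=3: 6>3, res = 28+3 = 31
i=6,k=4: 6>4, res = 31+2 = 33
i=6,k=5: 6>5, res = 33+1 = 34
i=6,k=6: not 6>6, res = 34+2 = 36
i=6,k=7: not 6>7, res = 36+2 = 38

38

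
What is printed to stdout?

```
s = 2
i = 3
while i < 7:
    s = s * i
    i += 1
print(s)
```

720

i=3: s = 2*3 = 6
i=4: s = 6*4 = 24
i=5: s = 24*5 = 120
i=6: s = 120*6 = 720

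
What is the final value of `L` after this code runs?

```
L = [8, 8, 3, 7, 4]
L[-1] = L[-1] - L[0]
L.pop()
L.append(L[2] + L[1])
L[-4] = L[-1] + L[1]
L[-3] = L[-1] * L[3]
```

L[-1] = L[-1]-L[0] = 4-8 = -4 → [8, 8, 3, 7, -4]
pop() removes -4 → [8, 8, 3, 7]
append L[2]+L[1] = 3+8 = 11 → [8, 8, 3, 7, 11]
L[-4] = L[-1]+L[1] = 11+8 = 19 → [8, 19, 3, 7, 11]
L[-3] = L[-1]*L[3] = 11*7 = 77 → [8, 19, 77, 7, 11]

[8, 19, 77, 7, 11]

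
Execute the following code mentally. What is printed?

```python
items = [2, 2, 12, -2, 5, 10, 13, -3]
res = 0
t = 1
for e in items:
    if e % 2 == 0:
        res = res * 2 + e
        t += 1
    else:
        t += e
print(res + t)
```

e=2: even, res = 0*2+2 = 2; t=2
e=2: even, res = 2*2+2 = 6; t=3
e=12: even, res = 6*2+12 = 24; t=4
e=-2: even, res = 24*2+(-2) = 46; t=5
e=5: not even; t=10
e=10: even, res = 46*2+10 = 102; t=11
e=13: not even; t=24
e=-3: not even; t=21
res+t = 102+21 = 123

123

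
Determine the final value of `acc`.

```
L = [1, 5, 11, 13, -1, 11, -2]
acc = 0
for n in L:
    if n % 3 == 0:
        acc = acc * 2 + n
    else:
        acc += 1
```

7

n=1: not %3==0, acc = 0+1 = 1
n=5: not %3==0, acc = 1+1 = 2
n=11: not %3==0, acc = 2+1 = 3
n=13: not %3==0, acc = 3+1 = 4
n=-1: not %3==0, acc = 4+1 = 5
n=11: not %3==0, acc = 5+1 = 6
n=-2: not %3==0, acc = 6+1 = 7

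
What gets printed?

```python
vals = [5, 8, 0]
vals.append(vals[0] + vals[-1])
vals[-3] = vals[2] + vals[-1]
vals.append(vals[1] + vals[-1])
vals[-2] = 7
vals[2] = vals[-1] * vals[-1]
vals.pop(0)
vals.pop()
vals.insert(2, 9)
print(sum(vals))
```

append vals[0]+vals[-1] = 5+0 = 5 → [5, 8, 0, 5]
vals[-3] = vals[2]+vals[-1] = 0+5 = 5 → [5, 5, 0, 5]
append vals[1]+vals[-1] = 5+5 = 10 → [5, 5, 0, 5, 10]
vals[-2] = 7 → [5, 5, 0, 7, 10]
vals[2] = vals[-1]*vals[-1] = 10*10 = 100 → [5, 5, 100, 7, 10]
pop(0) removes 5 → [5, 100, 7, 10]
pop() removes 10 → [5, 100, 7]
insert 9 at 2 → [5, 100, 9, 7]
sum = 121

121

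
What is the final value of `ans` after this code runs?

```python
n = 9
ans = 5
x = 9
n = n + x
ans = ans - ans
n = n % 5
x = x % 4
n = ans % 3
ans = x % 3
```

1

n = 9+9 = 18
ans = 5-5 = 0
n = 18%5 = 3
x = 9%4 = 1
n = 0%3 = 0
ans = 1%3 = 1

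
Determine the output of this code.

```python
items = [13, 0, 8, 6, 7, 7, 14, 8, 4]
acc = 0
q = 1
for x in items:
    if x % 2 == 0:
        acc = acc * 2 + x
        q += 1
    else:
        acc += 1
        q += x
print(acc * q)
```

11288

x=13: not even, acc = 0+1 = 1; q=14
x=0: even, acc = 1*2+0 = 2; q=15
x=8: even, acc = 2*2+8 = 12; q=16
x=6: even, acc = 12*2+6 = 30; q=17
x=7: not even, acc = 30+1 = 31; q=24
x=7: not even, acc = 31+1 = 32; q=31
x=14: even, acc = 32*2+14 = 78; q=32
x=8: even, acc = 78*2+8 = 164; q=33
x=4: even, acc = 164*2+4 = 332; q=34
acc*q = 332*34 = 11288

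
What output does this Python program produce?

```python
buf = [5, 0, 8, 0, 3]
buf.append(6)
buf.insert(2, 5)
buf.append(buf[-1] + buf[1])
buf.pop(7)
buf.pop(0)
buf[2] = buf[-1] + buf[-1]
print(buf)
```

[0, 5, 12, 0, 3, 6]

append 6 → [5, 0, 8, 0, 3, 6]
insert 5 at 2 → [5, 0, 5, 8, 0, 3, 6]
append buf[-1]+buf[1] = 6+0 = 6 → [5, 0, 5, 8, 0, 3, 6, 6]
pop(7) removes 6 → [5, 0, 5, 8, 0, 3, 6]
pop(0) removes 5 → [0, 5, 8, 0, 3, 6]
buf[2] = buf[-1]+buf[-1] = 6+6 = 12 → [0, 5, 12, 0, 3, 6]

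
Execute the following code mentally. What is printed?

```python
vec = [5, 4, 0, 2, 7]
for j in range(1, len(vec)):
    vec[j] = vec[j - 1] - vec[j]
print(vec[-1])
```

j=1: vec[1] = 5-4 = 1 → [5, 1, 0, 2, 7]
j=2: vec[2] = 1-0 = 1 → [5, 1, 1, 2, 7]
j=3: vec[3] = 1-2 = -1 → [5, 1, 1, -1, 7]
j=4: vec[4] = (-1)-7 = -8 → [5, 1, 1, -1, -8]

-8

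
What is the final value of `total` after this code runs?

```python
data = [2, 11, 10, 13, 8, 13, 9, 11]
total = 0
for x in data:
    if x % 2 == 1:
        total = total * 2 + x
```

x=2: not odd
x=11: odd, total = 0*2+11 = 11
x=10: not odd
x=13: odd, total = 11*2+13 = 35
x=8: not odd
x=13: odd, total = 35*2+13 = 83
x=9: odd, total = 83*2+9 = 175
x=11: odd, total = 175*2+11 = 361

361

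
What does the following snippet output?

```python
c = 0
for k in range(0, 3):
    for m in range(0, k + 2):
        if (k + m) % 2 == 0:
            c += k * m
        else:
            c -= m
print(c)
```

-2

k=0,m=0: even sum, c = 0+0 = 0
k=0,m=1: odd sum, c = 0-1 = -1
k=1,m=0: odd sum, c = (-1)-0 = -1
k=1,m=1: even sum, c = (-1)+1 = 0
k=1,m=2: odd sum, c = 0-2 = -2
k=2,m=0: even sum, c = (-2)+0 = -2
k=2,m=1: odd sum, c = (-2)-1 = -3
k=2,m=2: even sum, c = (-3)+4 = 1
k=2,m=3: odd sum, c = 1-3 = -2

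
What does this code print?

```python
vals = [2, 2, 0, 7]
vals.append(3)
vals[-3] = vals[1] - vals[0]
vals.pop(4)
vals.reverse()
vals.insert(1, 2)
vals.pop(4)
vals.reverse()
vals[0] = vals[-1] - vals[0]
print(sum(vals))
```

append 3 → [2, 2, 0, 7, 3]
vals[-3] = vals[1]-vals[0] = 2-2 = 0 → [2, 2, 0, 7, 3]
pop(4) removes 3 → [2, 2, 0, 7]
reverse → [7, 0, 2, 2]
insert 2 at 1 → [7, 2, 0, 2, 2]
pop(4) removes 2 → [7, 2, 0, 2]
reverse → [2, 0, 2, 7]
vals[0] = vals[-1]-vals[0] = 7-2 = 5 → [5, 0, 2, 7]
sum = 14

14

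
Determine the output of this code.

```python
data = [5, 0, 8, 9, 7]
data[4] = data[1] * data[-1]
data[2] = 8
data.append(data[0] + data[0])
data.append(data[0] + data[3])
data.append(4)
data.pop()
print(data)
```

[5, 0, 8, 9, 0, 10, 14]

data[4] = data[1]*data[-1] = 0*7 = 0 → [5, 0, 8, 9, 0]
data[2] = 8 → [5, 0, 8, 9, 0]
append data[0]+data[0] = 5+5 = 10 → [5, 0, 8, 9, 0, 10]
append data[0]+data[3] = 5+9 = 14 → [5, 0, 8, 9, 0, 10, 14]
append 4 → [5, 0, 8, 9, 0, 10, 14, 4]
pop() removes 4 → [5, 0, 8, 9, 0, 10, 14]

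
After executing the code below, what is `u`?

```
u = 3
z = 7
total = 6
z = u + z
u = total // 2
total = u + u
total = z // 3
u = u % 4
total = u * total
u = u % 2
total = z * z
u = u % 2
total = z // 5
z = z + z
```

z = 3+7 = 10
u = 6//2 = 3
total = 3+3 = 6
total = 10//3 = 3
u = 3%4 = 3
total = 3*3 = 9
u = 3%2 = 1
total = 10*10 = 100
u = 1%2 = 1
total = 10//5 = 2
z = 10+10 = 20

1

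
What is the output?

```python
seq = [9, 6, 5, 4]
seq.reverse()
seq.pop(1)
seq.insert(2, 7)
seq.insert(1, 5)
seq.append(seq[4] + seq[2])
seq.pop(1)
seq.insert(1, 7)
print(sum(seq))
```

reverse → [4, 5, 6, 9]
pop(1) removes 5 → [4, 6, 9]
insert 7 at 2 → [4, 6, 7, 9]
insert 5 at 1 → [4, 5, 6, 7, 9]
append seq[4]+seq[2] = 9+6 = 15 → [4, 5, 6, 7, 9, 15]
pop(1) removes 5 → [4, 6, 7, 9, 15]
insert 7 at 1 → [4, 7, 6, 7, 9, 15]
sum = 48

48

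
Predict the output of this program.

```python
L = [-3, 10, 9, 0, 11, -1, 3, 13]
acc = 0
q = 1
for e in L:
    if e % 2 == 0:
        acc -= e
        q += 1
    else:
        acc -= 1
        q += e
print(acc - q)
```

-51

e=-3: not even, acc = 0-1 = -1; q=-2
e=10: even, acc = (-1)-10 = -11; q=-1
e=9: not even, acc = (-11)-1 = -12; q=8
e=0: even, acc = (-12)-0 = -12; q=9
e=11: not even, acc = (-12)-1 = -13; q=20
e=-1: not even, acc = (-13)-1 = -14; q=19
e=3: not even, acc = (-14)-1 = -15; q=22
e=13: not even, acc = (-15)-1 = -16; q=35
acc-q = (-16)-35 = -51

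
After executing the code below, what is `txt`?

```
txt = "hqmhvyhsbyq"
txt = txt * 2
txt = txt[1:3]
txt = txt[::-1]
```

'mq'

repeat ×2 → 'hqmhvyhsbyqhqmhvyhsbyq'
slice [1:3] → 'qm'
reverse → 'mq'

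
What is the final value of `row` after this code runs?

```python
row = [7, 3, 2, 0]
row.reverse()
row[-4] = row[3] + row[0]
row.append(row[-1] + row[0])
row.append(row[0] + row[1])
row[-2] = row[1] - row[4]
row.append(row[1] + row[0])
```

[7, 2, 3, 7, -12, 9, 9]

reverse → [0, 2, 3, 7]
row[-4] = row[3]+row[0] = 7+0 = 7 → [7, 2, 3, 7]
append row[-1]+row[0] = 7+7 = 14 → [7, 2, 3, 7, 14]
append row[0]+row[1] = 7+2 = 9 → [7, 2, 3, 7, 14, 9]
row[-2] = row[1]-row[4] = 2-14 = -12 → [7, 2, 3, 7, -12, 9]
append row[1]+row[0] = 2+7 = 9 → [7, 2, 3, 7, -12, 9, 9]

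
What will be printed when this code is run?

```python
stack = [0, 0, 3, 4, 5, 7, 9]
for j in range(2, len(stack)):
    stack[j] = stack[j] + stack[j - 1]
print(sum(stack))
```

j=2: stack[2] = 3+0 = 3 → [0, 0, 3, 4, 5, 7, 9]
j=3: stack[3] = 4+3 = 7 → [0, 0, 3, 7, 5, 7, 9]
j=4: stack[4] = 5+7 = 12 → [0, 0, 3, 7, 12, 7, 9]
j=5: stack[5] = 7+12 = 19 → [0, 0, 3, 7, 12, 19, 9]
j=6: stack[6] = 9+19 = 28 → [0, 0, 3, 7, 12, 19, 28]
sum = 69

69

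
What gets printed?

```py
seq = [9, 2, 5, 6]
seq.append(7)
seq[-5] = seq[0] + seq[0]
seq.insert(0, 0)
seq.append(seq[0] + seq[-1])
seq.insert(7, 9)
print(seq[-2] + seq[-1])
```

16

append 7 → [9, 2, 5, 6, 7]
seq[-5] = seq[0]+seq[0] = 9+9 = 18 → [18, 2, 5, 6, 7]
insert 0 at 0 → [0, 18, 2, 5, 6, 7]
append seq[0]+seq[-1] = 0+7 = 7 → [0, 18, 2, 5, 6, 7, 7]
insert 9 at 7 → [0, 18, 2, 5, 6, 7, 7, 9]
seq[-2]+seq[-1] = 7+9 = 16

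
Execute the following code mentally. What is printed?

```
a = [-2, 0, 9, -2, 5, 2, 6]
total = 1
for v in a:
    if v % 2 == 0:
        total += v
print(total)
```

5

v=-2: even, total = 1+(-2) = -1
v=0: even, total = (-1)+0 = -1
v=9: not even
v=-2: even, total = (-1)+(-2) = -3
v=5: not even
v=2: even, total = (-3)+2 = -1
v=6: even, total = (-1)+6 = 5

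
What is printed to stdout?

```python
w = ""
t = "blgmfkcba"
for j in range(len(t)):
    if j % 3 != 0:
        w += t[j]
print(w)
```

j=0: skip
j=1: add 'l' → 'l'
j=2: add 'g' → 'lg'
j=3: skip
j=4: add 'f' → 'lgf'
j=5: add 'k' → 'lgfk'
j=6: skip
j=7: add 'b' → 'lgfkb'
j=8: add 'a' → 'lgfkba'

lgfkba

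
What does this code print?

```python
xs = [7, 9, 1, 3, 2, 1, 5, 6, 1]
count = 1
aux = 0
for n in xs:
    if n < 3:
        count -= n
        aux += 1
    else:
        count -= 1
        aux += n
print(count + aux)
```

25

n=7: not <3, count = 1-1 = 0; aux=7
n=9: not <3, count = 0-1 = -1; aux=16
n=1: <3, count = (-1)-1 = -2; aux=17
n=3: not <3, count = (-2)-1 = -3; aux=20
n=2: <3, count = (-3)-2 = -5; aux=21
n=1: <3, count = (-5)-1 = -6; aux=22
n=5: not <3, count = (-6)-1 = -7; aux=27
n=6: not <3, count = (-7)-1 = -8; aux=33
n=1: <3, count = (-8)-1 = -9; aux=34
count+aux = (-9)+34 = 25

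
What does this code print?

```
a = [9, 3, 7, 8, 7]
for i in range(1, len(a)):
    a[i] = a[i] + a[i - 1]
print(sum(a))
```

i=1: a[1] = 3+9 = 12 → [9, 12, 7, 8, 7]
i=2: a[2] = 7+12 = 19 → [9, 12, 19, 8, 7]
i=3: a[3] = 8+19 = 27 → [9, 12, 19, 27, 7]
i=4: a[4] = 7+27 = 34 → [9, 12, 19, 27, 34]
sum = 101

101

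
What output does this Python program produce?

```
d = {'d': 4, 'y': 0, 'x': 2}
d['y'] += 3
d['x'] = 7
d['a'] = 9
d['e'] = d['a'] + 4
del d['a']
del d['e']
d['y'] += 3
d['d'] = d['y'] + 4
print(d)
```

{'d': 10, 'y': 6, 'x': 7}

d['y'] = 0+3 = 3 → {'d': 4, 'y': 3, 'x': 2}
d['x'] = 7 → {'d': 4, 'y': 3, 'x': 7}
d['a'] = 9 → {'d': 4, 'y': 3, 'x': 7, 'a': 9}
d['e'] = d['a']+4 = 13 → {'d': 4, 'y': 3, 'x': 7, 'a': 9, 'e': 13}
del 'a' → {'d': 4, 'y': 3, 'x': 7, 'e': 13}
del 'e' → {'d': 4, 'y': 3, 'x': 7}
d['y'] = 3+3 = 6 → {'d': 4, 'y': 6, 'x': 7}
d['d'] = d['y']+4 = 10 → {'d': 10, 'y': 6, 'x': 7}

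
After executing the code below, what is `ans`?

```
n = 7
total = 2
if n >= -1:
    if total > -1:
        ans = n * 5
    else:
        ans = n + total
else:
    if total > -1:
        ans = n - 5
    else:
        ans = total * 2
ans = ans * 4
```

n=7, total=2
n >= -1 is True; total > -1 is True
→ ans = n * 5 = 35
ans = 35*4 = 140

140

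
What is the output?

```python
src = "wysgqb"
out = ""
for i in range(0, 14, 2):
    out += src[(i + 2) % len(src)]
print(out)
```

sqwsqws

i=0: add src[2]='s' → 's'
i=2: add src[4]='q' → 'sq'
i=4: add src[0]='w' → 'sqw'
i=6: add src[2]='s' → 'sqws'
i=8: add src[4]='q' → 'sqwsq'
i=10: add src[0]='w' → 'sqwsqw'
i=12: add src[2]='s' → 'sqwsqws'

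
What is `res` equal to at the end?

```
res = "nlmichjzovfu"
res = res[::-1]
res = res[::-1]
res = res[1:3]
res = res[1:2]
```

'm'

reverse → 'ufvozjhcimln'
reverse → 'nlmichjzovfu'
slice [1:3] → 'lm'
slice [1:2] → 'm'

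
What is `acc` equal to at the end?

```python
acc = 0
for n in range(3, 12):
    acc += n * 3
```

189

n=3: acc = 0+3*3 = 9
n=4: acc = 9+4*3 = 21
n=5: acc = 21+5*3 = 36
n=6: acc = 36+6*3 = 54
n=7: acc = 54+7*3 = 75
n=8: acc = 75+8*3 = 99
n=9: acc = 99+9*3 = 126
n=10: acc = 126+10*3 = 156
n=11: acc = 156+11*3 = 189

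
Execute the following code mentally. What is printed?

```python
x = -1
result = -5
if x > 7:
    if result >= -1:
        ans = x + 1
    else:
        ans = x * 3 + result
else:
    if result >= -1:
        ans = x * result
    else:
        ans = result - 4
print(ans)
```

-9

x=-1, result=-5
x > 7 is False; result >= -1 is False
→ ans = result - 4 = -9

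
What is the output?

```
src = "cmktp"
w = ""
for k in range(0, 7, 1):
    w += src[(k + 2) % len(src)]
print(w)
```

k=0: add src[2]='k' → 'k'
k=1: add src[3]='t' → 'kt'
k=2: add src[4]='p' → 'ktp'
k=3: add src[0]='c' → 'ktpc'
k=4: add src[1]='m' → 'ktpcm'
k=5: add src[2]='k' → 'ktpcmk'
k=6: add src[3]='t' → 'ktpcmkt'

ktpcmkt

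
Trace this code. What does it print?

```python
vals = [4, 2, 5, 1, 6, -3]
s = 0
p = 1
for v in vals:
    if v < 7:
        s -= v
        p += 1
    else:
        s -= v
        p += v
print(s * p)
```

v=4: <7, s = 0-4 = -4; p=2
v=2: <7, s = (-4)-2 = -6; p=3
v=5: <7, s = (-6)-5 = -11; p=4
v=1: <7, s = (-11)-1 = -12; p=5
v=6: <7, s = (-12)-6 = -18; p=6
v=-3: <7, s = (-18)-(-3) = -15; p=7
s*p = (-15)*7 = -105

-105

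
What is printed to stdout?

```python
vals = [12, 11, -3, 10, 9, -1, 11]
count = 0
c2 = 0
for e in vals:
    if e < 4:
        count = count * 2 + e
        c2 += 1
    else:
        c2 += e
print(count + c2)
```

e=12: not <4; c2=12
e=11: not <4; c2=23
e=-3: <4, count = 0*2+(-3) = -3; c2=24
e=10: not <4; c2=34
e=9: not <4; c2=43
e=-1: <4, count = (-3)*2+(-1) = -7; c2=44
e=11: not <4; c2=55
count+c2 = (-7)+55 = 48

48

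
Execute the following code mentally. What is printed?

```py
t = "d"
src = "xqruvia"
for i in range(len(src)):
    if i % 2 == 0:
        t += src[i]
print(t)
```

dxrva

i=0: add 'x' → 'dx'
i=1: skip
i=2: add 'r' → 'dxr'
i=3: skip
i=4: add 'v' → 'dxrv'
i=5: skip
i=6: add 'a' → 'dxrva'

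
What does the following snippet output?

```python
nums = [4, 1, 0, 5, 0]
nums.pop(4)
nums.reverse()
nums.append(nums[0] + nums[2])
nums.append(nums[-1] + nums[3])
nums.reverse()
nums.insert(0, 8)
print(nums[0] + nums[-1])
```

pop(4) removes 0 → [4, 1, 0, 5]
reverse → [5, 0, 1, 4]
append nums[0]+nums[2] = 5+1 = 6 → [5, 0, 1, 4, 6]
append nums[-1]+nums[3] = 6+4 = 10 → [5, 0, 1, 4, 6, 10]
reverse → [10, 6, 4, 1, 0, 5]
insert 8 at 0 → [8, 10, 6, 4, 1, 0, 5]
nums[0]+nums[-1] = 8+5 = 13

13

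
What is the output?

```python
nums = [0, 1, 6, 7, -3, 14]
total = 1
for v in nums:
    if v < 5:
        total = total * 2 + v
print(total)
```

7

v=0: <5, total = 1*2+0 = 2
v=1: <5, total = 2*2+1 = 5
v=6: not <5
v=7: not <5
v=-3: <5, total = 5*2+(-3) = 7
v=14: not <5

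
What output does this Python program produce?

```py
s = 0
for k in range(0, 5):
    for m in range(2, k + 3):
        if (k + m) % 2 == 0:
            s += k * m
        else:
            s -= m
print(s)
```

k=0,m=2: even sum, s = 0+0 = 0
k=1,m=2: odd sum, s = 0-2 = -2
k=1,m=3: even sum, s = (-2)+3 = 1
k=2,m=2: even sum, s = 1+4 = 5
k=2,m=3: odd sum, s = 5-3 = 2
k=2,m=4: even sum, s = 2+8 = 10
k=3,m=2: odd sum, s = 10-2 = 8
k=3,m=3: even sum, s = 8+9 = 17
k=3,m=4: odd sum, s = 17-4 = 13
k=3,m=5: even sum, s = 13+15 = 28
k=4,m=2: even sum, s = 28+8 = 36
k=4,m=3: odd sum, s = 36-3 = 33
k=4,m=4: even sum, s = 33+16 = 49
k=4,m=5: odd sum, s = 49-5 = 44
k=4,m=6: even sum, s = 44+24 = 68

68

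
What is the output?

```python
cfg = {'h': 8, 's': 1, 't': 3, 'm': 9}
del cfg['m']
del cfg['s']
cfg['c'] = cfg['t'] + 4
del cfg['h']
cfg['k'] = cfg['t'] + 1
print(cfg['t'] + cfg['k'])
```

del 'm' → {'h': 8, 's': 1, 't': 3}
del 's' → {'h': 8, 't': 3}
cfg['c'] = cfg['t']+4 = 7 → {'h': 8, 't': 3, 'c': 7}
del 'h' → {'t': 3, 'c': 7}
cfg['k'] = cfg['t']+1 = 4 → {'t': 3, 'c': 7, 'k': 4}
cfg['t']+cfg['k'] = 3+4 = 7

7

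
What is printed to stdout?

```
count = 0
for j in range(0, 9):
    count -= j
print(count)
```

-36

j=0: count = 0-0 = 0
j=1: count = 0-1 = -1
j=2: count = (-1)-2 = -3
j=3: count = (-3)-3 = -6
j=4: count = (-6)-4 = -10
j=5: count = (-10)-5 = -15
j=6: count = (-15)-6 = -21
j=7: count = (-21)-7 = -28
j=8: count = (-28)-8 = -36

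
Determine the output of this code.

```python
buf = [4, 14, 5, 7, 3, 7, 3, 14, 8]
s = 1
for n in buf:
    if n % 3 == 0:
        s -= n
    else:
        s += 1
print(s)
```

n=4: not %3==0, s = 1+1 = 2
n=14: not %3==0, s = 2+1 = 3
n=5: not %3==0, s = 3+1 = 4
n=7: not %3==0, s = 4+1 = 5
n=3: %3==0, s = 5-3 = 2
n=7: not %3==0, s = 2+1 = 3
n=3: %3==0, s = 3-3 = 0
n=14: not %3==0, s = 0+1 = 1
n=8: not %3==0, s = 1+1 = 2

2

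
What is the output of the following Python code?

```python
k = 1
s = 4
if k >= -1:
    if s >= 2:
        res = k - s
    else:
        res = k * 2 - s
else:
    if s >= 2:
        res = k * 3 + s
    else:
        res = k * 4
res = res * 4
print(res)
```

k=1, s=4
k >= -1 is True; s >= 2 is True
→ res = k - s = -3
res = (-3)*4 = -12

-12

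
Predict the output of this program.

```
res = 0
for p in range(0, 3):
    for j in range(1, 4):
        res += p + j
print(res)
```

p=0,j=1: res = 0+1 = 1
p=0,j=2: res = 1+2 = 3
p=0,j=3: res = 3+3 = 6
p=1,j=1: res = 6+2 = 8
p=1,j=2: res = 8+3 = 11
p=1,j=3: res = 11+4 = 15
p=2,j=1: res = 15+3 = 18
p=2,j=2: res = 18+4 = 22
p=2,j=3: res = 22+5 = 27

27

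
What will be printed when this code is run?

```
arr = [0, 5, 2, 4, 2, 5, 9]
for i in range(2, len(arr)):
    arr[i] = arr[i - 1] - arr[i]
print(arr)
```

i=2: arr[2] = 5-2 = 3 → [0, 5, 3, 4, 2, 5, 9]
i=3: arr[3] = 3-4 = -1 → [0, 5, 3, -1, 2, 5, 9]
i=4: arr[4] = (-1)-2 = -3 → [0, 5, 3, -1, -3, 5, 9]
i=5: arr[5] = (-3)-5 = -8 → [0, 5, 3, -1, -3, -8, 9]
i=6: arr[6] = (-8)-9 = -17 → [0, 5, 3, -1, -3, -8, -17]

[0, 5, 3, -1, -3, -8, -17]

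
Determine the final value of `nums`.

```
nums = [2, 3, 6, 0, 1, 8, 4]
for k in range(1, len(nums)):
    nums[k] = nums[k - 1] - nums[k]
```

[2, -1, -7, -7, -8, -16, -20]

k=1: nums[1] = 2-3 = -1 → [2, -1, 6, 0, 1, 8, 4]
k=2: nums[2] = (-1)-6 = -7 → [2, -1, -7, 0, 1, 8, 4]
k=3: nums[3] = (-7)-0 = -7 → [2, -1, -7, -7, 1, 8, 4]
k=4: nums[4] = (-7)-1 = -8 → [2, -1, -7, -7, -8, 8, 4]
k=5: nums[5] = (-8)-8 = -16 → [2, -1, -7, -7, -8, -16, 4]
k=6: nums[6] = (-16)-4 = -20 → [2, -1, -7, -7, -8, -16, -20]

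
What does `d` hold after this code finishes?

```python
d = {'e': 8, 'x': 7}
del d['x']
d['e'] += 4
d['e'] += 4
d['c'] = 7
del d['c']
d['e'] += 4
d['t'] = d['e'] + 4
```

{'e': 20, 't': 24}

del 'x' → {'e': 8}
d['e'] = 8+4 = 12 → {'e': 12}
d['e'] = 12+4 = 16 → {'e': 16}
d['c'] = 7 → {'e': 16, 'c': 7}
del 'c' → {'e': 16}
d['e'] = 16+4 = 20 → {'e': 20}
d['t'] = d['e']+4 = 24 → {'e': 20, 't': 24}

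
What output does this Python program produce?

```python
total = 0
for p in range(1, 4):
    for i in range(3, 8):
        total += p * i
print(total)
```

150

p=1,i=3: total = 0+3 = 3
p=1,i=4: total = 3+4 = 7
p=1,i=5: total = 7+5 = 12
p=1,i=6: total = 12+6 = 18
p=1,i=7: total = 18+7 = 25
p=2,i=3: total = 25+6 = 31
p=2,i=4: total = 31+8 = 39
p=2,i=5: total = 39+10 = 49
p=2,i=6: total = 49+12 = 61
p=2,i=7: total = 61+14 = 75
p=3,i=3: total = 75+9 = 84
p=3,i=4: total = 84+12 = 96
p=3,i=5: total = 96+15 = 111
p=3,i=6: total = 111+18 = 129
p=3,i=7: total = 129+21 = 150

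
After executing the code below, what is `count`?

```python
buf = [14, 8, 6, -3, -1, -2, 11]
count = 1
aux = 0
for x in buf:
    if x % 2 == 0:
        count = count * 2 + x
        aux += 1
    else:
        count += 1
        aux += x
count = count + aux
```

186

x=14: even, count = 1*2+14 = 16; aux=1
x=8: even, count = 16*2+8 = 40; aux=2
x=6: even, count = 40*2+6 = 86; aux=3
x=-3: not even, count = 86+1 = 87; aux=0
x=-1: not even, count = 87+1 = 88; aux=-1
x=-2: even, count = 88*2+(-2) = 174; aux=0
x=11: not even, count = 174+1 = 175; aux=11
count+aux = 175+11 = 186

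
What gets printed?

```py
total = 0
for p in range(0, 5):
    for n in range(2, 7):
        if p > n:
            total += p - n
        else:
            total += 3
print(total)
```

70

p=0,n=2: not 0>2, total = 0+3 = 3
p=0,n=3: not 0>3, total = 3+3 = 6
p=0,n=4: not 0>4, total = 6+3 = 9
p=0,n=5: not 0>5, total = 9+3 = 12
p=0,n=6: not 0>6, total = 12+3 = 15
p=1,n=2: not 1>2, total = 15+3 = 18
p=1,n=3: not 1>3, total = 18+3 = 21
p=1,n=4: not 1>4, total = 21+3 = 24
p=1,n=5: not 1>5, total = 24+3 = 27
p=1,n=6: not 1>6, total = 27+3 = 30
p=2,n=2: not 2>2, total = 30+3 = 33
p=2,n=3: not 2>3, total = 33+3 = 36
p=2,n=4: not 2>4, total = 36+3 = 39
p=2,n=5: not 2>5, total = 39+3 = 42
p=2,n=6: not 2>6, total = 42+3 = 45
p=3,n=2: 3>2, total = 45+1 = 46
p=3,n=3: not 3>3, total = 46+3 = 49
p=3,n=4: not 3>4, total = 49+3 = 52
p=3,n=5: not 3>5, total = 52+3 = 55
p=3,n=6: not 3>6, total = 55+3 = 58
p=4,n=2: 4>2, total = 58+2 = 60
p=4,n=3: 4>3, total = 60+1 = 61
p=4,n=4: not 4>4, total = 61+3 = 64
p=4,n=5: not 4>5, total = 64+3 = 67
p=4,n=6: not 4>6, total = 67+3 = 70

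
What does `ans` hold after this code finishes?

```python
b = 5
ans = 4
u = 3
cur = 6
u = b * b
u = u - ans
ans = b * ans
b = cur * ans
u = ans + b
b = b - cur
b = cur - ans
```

20

u = 5*5 = 25
u = 25-4 = 21
ans = 5*4 = 20
b = 6*20 = 120
u = 20+120 = 140
b = 120-6 = 114
b = 6-20 = -14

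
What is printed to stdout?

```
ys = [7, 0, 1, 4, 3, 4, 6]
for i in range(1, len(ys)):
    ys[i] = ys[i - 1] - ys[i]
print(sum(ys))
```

5

i=1: ys[1] = 7-0 = 7 → [7, 7, 1, 4, 3, 4, 6]
i=2: ys[2] = 7-1 = 6 → [7, 7, 6, 4, 3, 4, 6]
i=3: ys[3] = 6-4 = 2 → [7, 7, 6, 2, 3, 4, 6]
i=4: ys[4] = 2-3 = -1 → [7, 7, 6, 2, -1, 4, 6]
i=5: ys[5] = (-1)-4 = -5 → [7, 7, 6, 2, -1, -5, 6]
i=6: ys[6] = (-5)-6 = -11 → [7, 7, 6, 2, -1, -5, -11]
sum = 5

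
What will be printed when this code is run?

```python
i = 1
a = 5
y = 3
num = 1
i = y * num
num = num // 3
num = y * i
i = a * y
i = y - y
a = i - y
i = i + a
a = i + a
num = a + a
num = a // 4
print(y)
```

i = 3*1 = 3
num = 1//3 = 0
num = 3*3 = 9
i = 5*3 = 15
i = 3-3 = 0
a = 0-3 = -3
i = 0+(-3) = -3
a = (-3)+(-3) = -6
num = (-6)+(-6) = -12
num = (-6)//4 = -2

3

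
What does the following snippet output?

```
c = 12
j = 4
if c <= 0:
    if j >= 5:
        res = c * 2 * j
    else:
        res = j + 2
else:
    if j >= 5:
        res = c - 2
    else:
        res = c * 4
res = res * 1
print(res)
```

c=12, j=4
c <= 0 is False; j >= 5 is False
→ res = c * 4 = 48
res = 48*1 = 48

48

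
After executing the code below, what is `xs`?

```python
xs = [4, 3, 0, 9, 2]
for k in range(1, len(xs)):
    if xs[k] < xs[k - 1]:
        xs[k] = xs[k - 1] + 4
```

[4, 8, 12, 16, 20]

k=1: 3<4, xs[1] = 4+4 = 8 → [4, 8, 0, 9, 2]
k=2: 0<8, xs[2] = 8+4 = 12 → [4, 8, 12, 9, 2]
k=3: 9<12, xs[3] = 12+4 = 16 → [4, 8, 12, 16, 2]
k=4: 2<16, xs[4] = 16+4 = 20 → [4, 8, 12, 16, 20]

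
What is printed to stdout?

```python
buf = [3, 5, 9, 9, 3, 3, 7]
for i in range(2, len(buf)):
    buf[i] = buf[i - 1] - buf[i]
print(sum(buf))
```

-70

i=2: buf[2] = 5-9 = -4 → [3, 5, -4, 9, 3, 3, 7]
i=3: buf[3] = (-4)-9 = -13 → [3, 5, -4, -13, 3, 3, 7]
i=4: buf[4] = (-13)-3 = -16 → [3, 5, -4, -13, -16, 3, 7]
i=5: buf[5] = (-16)-3 = -19 → [3, 5, -4, -13, -16, -19, 7]
i=6: buf[6] = (-19)-7 = -26 → [3, 5, -4, -13, -16, -19, -26]
sum = -70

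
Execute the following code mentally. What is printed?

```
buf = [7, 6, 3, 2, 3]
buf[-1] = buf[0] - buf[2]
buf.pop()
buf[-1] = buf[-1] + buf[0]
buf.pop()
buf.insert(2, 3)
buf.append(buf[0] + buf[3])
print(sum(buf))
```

buf[-1] = buf[0]-buf[2] = 7-3 = 4 → [7, 6, 3, 2, 4]
pop() removes 4 → [7, 6, 3, 2]
buf[-1] = buf[-1]+buf[0] = 2+7 = 9 → [7, 6, 3, 9]
pop() removes 9 → [7, 6, 3]
insert 3 at 2 → [7, 6, 3, 3]
append buf[0]+buf[3] = 7+3 = 10 → [7, 6, 3, 3, 10]
sum = 29

29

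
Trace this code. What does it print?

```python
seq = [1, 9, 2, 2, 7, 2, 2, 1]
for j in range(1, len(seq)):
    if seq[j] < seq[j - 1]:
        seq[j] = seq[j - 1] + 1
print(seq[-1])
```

15

j=1: 9>=1, unchanged → [1, 9, 2, 2, 7, 2, 2, 1]
j=2: 2<9, seq[2] = 9+1 = 10 → [1, 9, 10, 2, 7, 2, 2, 1]
j=3: 2<10, seq[3] = 10+1 = 11 → [1, 9, 10, 11, 7, 2, 2, 1]
j=4: 7<11, seq[4] = 11+1 = 12 → [1, 9, 10, 11, 12, 2, 2, 1]
j=5: 2<12, seq[5] = 12+1 = 13 → [1, 9, 10, 11, 12, 13, 2, 1]
j=6: 2<13, seq[6] = 13+1 = 14 → [1, 9, 10, 11, 12, 13, 14, 1]
j=7: 1<14, seq[7] = 14+1 = 15 → [1, 9, 10, 11, 12, 13, 14, 15]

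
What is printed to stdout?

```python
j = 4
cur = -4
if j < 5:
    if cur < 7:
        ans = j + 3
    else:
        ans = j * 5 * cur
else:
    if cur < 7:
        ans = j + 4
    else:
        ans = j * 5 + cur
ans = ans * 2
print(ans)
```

14

j=4, cur=-4
j < 5 is True; cur < 7 is True
→ ans = j + 3 = 7
ans = 7*2 = 14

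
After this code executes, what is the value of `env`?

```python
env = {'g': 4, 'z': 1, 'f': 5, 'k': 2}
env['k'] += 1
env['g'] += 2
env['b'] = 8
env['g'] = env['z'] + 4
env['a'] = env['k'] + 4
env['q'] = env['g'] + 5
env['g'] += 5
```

{'g': 10, 'z': 1, 'f': 5, 'k': 3, 'b': 8, 'a': 7, 'q': 10}

env['k'] = 2+1 = 3 → {'g': 4, 'z': 1, 'f': 5, 'k': 3}
env['g'] = 4+2 = 6 → {'g': 6, 'z': 1, 'f': 5, 'k': 3}
env['b'] = 8 → {'g': 6, 'z': 1, 'f': 5, 'k': 3, 'b': 8}
env['g'] = env['z']+4 = 5 → {'g': 5, 'z': 1, 'f': 5, 'k': 3, 'b': 8}
env['a'] = env['k']+4 = 7 → {'g': 5, 'z': 1, 'f': 5, 'k': 3, 'b': 8, 'a': 7}
env['q'] = env['g']+5 = 10 → {'g': 5, 'z': 1, 'f': 5, 'k': 3, 'b': 8, 'a': 7, 'q': 10}
env['g'] = 5+5 = 10 → {'g': 10, 'z': 1, 'f': 5, 'k': 3, 'b': 8, 'a': 7, 'q': 10}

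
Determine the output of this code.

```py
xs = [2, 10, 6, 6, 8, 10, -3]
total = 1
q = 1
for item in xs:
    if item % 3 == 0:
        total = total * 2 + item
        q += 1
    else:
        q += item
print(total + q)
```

75

item=2: not %3==0; q=3
item=10: not %3==0; q=13
item=6: %3==0, total = 1*2+6 = 8; q=14
item=6: %3==0, total = 8*2+6 = 22; q=15
item=8: not %3==0; q=23
item=10: not %3==0; q=33
item=-3: %3==0, total = 22*2+(-3) = 41; q=34
total+q = 41+34 = 75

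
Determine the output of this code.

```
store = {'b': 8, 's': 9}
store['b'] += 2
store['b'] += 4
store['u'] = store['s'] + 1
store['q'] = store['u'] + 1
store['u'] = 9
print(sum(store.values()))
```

43

store['b'] = 8+2 = 10 → {'b': 10, 's': 9}
store['b'] = 10+4 = 14 → {'b': 14, 's': 9}
store['u'] = store['s']+1 = 10 → {'b': 14, 's': 9, 'u': 10}
store['q'] = store['u']+1 = 11 → {'b': 14, 's': 9, 'u': 10, 'q': 11}
store['u'] = 9 → {'b': 14, 's': 9, 'u': 9, 'q': 11}
sum of values = 43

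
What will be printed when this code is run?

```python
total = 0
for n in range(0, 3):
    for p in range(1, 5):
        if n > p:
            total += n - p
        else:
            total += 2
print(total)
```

23

n=0,p=1: not 0>1, total = 0+2 = 2
n=0,p=2: not 0>2, total = 2+2 = 4
n=0,p=3: not 0>3, total = 4+2 = 6
n=0,p=4: not 0>4, total = 6+2 = 8
n=1,p=1: not 1>1, total = 8+2 = 10
n=1,p=2: not 1>2, total = 10+2 = 12
n=1,p=3: not 1>3, total = 12+2 = 14
n=1,p=4: not 1>4, total = 14+2 = 16
n=2,p=1: 2>1, total = 16+1 = 17
n=2,p=2: not 2>2, total = 17+2 = 19
n=2,p=3: not 2>3, total = 19+2 = 21
n=2,p=4: not 2>4, total = 21+2 = 23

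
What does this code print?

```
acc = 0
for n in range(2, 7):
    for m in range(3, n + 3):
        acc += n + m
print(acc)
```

n=2,m=3: acc = 0+5 = 5
n=2,m=4: acc = 5+6 = 11
n=3,m=3: acc = 11+6 = 17
n=3,m=4: acc = 17+7 = 24
n=3,m=5: acc = 24+8 = 32
n=4,m=3: acc = 32+7 = 39
n=4,m=4: acc = 39+8 = 47
n=4,m=5: acc = 47+9 = 56
n=4,m=6: acc = 56+10 = 66
n=5,m=3: acc = 66+8 = 74
n=5,m=4: acc = 74+9 = 83
n=5,m=5: acc = 83+10 = 93
n=5,m=6: acc = 93+11 = 104
n=5,m=7: acc = 104+12 = 116
n=6,m=3: acc = 116+9 = 125
n=6,m=4: acc = 125+10 = 135
n=6,m=5: acc = 135+11 = 146
n=6,m=6: acc = 146+12 = 158
n=6,m=7: acc = 158+13 = 171
n=6,m=8: acc = 171+14 = 185

185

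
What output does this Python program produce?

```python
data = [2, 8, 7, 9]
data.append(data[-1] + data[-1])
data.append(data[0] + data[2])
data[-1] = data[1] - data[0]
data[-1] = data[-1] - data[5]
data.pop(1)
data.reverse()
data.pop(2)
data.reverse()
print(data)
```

append data[-1]+data[-1] = 9+9 = 18 → [2, 8, 7, 9, 18]
append data[0]+data[2] = 2+7 = 9 → [2, 8, 7, 9, 18, 9]
data[-1] = data[1]-data[0] = 8-2 = 6 → [2, 8, 7, 9, 18, 6]
data[-1] = data[-1]-data[5] = 6-6 = 0 → [2, 8, 7, 9, 18, 0]
pop(1) removes 8 → [2, 7, 9, 18, 0]
reverse → [0, 18, 9, 7, 2]
pop(2) removes 9 → [0, 18, 7, 2]
reverse → [2, 7, 18, 0]

[2, 7, 18, 0]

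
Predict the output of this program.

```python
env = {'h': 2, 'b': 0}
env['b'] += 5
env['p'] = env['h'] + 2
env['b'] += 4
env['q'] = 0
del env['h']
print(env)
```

{'b': 9, 'p': 4, 'q': 0}

env['b'] = 0+5 = 5 → {'h': 2, 'b': 5}
env['p'] = env['h']+2 = 4 → {'h': 2, 'b': 5, 'p': 4}
env['b'] = 5+4 = 9 → {'h': 2, 'b': 9, 'p': 4}
env['q'] = 0 → {'h': 2, 'b': 9, 'p': 4, 'q': 0}
del 'h' → {'b': 9, 'p': 4, 'q': 0}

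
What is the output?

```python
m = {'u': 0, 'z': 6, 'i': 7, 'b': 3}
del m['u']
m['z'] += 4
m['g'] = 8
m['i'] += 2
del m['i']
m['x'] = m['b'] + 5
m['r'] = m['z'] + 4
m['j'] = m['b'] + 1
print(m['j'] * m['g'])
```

32

del 'u' → {'z': 6, 'i': 7, 'b': 3}
m['z'] = 6+4 = 10 → {'z': 10, 'i': 7, 'b': 3}
m['g'] = 8 → {'z': 10, 'i': 7, 'b': 3, 'g': 8}
m['i'] = 7+2 = 9 → {'z': 10, 'i': 9, 'b': 3, 'g': 8}
del 'i' → {'z': 10, 'b': 3, 'g': 8}
m['x'] = m['b']+5 = 8 → {'z': 10, 'b': 3, 'g': 8, 'x': 8}
m['r'] = m['z']+4 = 14 → {'z': 10, 'b': 3, 'g': 8, 'x': 8, 'r': 14}
m['j'] = m['b']+1 = 4 → {'z': 10, 'b': 3, 'g': 8, 'x': 8, 'r': 14, 'j': 4}
m['j']*m['g'] = 4*8 = 32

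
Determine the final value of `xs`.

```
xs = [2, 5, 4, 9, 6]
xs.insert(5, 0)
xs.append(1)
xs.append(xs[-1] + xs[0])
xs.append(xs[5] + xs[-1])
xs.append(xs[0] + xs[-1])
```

insert 0 at 5 → [2, 5, 4, 9, 6, 0]
append 1 → [2, 5, 4, 9, 6, 0, 1]
append xs[-1]+xs[0] = 1+2 = 3 → [2, 5, 4, 9, 6, 0, 1, 3]
append xs[5]+xs[-1] = 0+3 = 3 → [2, 5, 4, 9, 6, 0, 1, 3, 3]
append xs[0]+xs[-1] = 2+3 = 5 → [2, 5, 4, 9, 6, 0, 1, 3, 3, 5]

[2, 5, 4, 9, 6, 0, 1, 3, 3, 5]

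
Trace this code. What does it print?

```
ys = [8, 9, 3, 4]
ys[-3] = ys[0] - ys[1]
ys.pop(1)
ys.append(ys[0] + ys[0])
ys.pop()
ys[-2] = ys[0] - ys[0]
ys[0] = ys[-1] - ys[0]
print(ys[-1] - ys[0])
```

8

ys[-3] = ys[0]-ys[1] = 8-9 = -1 → [8, -1, 3, 4]
pop(1) removes -1 → [8, 3, 4]
append ys[0]+ys[0] = 8+8 = 16 → [8, 3, 4, 16]
pop() removes 16 → [8, 3, 4]
ys[-2] = ys[0]-ys[0] = 8-8 = 0 → [8, 0, 4]
ys[0] = ys[-1]-ys[0] = 4-8 = -4 → [-4, 0, 4]
ys[-1]-ys[0] = 4-(-4) = 8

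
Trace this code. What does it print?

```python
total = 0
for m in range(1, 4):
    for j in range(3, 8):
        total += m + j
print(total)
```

105

m=1,j=3: total = 0+4 = 4
m=1,j=4: total = 4+5 = 9
m=1,j=5: total = 9+6 = 15
m=1,j=6: total = 15+7 = 22
m=1,j=7: total = 22+8 = 30
m=2,j=3: total = 30+5 = 35
m=2,j=4: total = 35+6 = 41
m=2,j=5: total = 41+7 = 48
m=2,j=6: total = 48+8 = 56
m=2,j=7: total = 56+9 = 65
m=3,j=3: total = 65+6 = 71
m=3,j=4: total = 71+7 = 78
m=3,j=5: total = 78+8 = 86
m=3,j=6: total = 86+9 = 95
m=3,j=7: total = 95+10 = 105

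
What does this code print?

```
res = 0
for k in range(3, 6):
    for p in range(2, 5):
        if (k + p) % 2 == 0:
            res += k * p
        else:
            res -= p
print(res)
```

k=3,p=2: odd sum, res = 0-2 = -2
k=3,p=3: even sum, res = (-2)+9 = 7
k=3,p=4: odd sum, res = 7-4 = 3
k=4,p=2: even sum, res = 3+8 = 11
k=4,p=3: odd sum, res = 11-3 = 8
k=4,p=4: even sum, res = 8+16 = 24
k=5,p=2: odd sum, res = 24-2 = 22
k=5,p=3: even sum, res = 22+15 = 37
k=5,p=4: odd sum, res = 37-4 = 33

33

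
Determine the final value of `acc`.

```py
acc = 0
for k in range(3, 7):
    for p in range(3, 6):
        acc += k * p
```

k=3,p=3: acc = 0+9 = 9
k=3,p=4: acc = 9+12 = 21
k=3,p=5: acc = 21+15 = 36
k=4,p=3: acc = 36+12 = 48
k=4,p=4: acc = 48+16 = 64
k=4,p=5: acc = 64+20 = 84
k=5,p=3: acc = 84+15 = 99
k=5,p=4: acc = 99+20 = 119
k=5,p=5: acc = 119+25 = 144
k=6,p=3: acc = 144+18 = 162
k=6,p=4: acc = 162+24 = 186
k=6,p=5: acc = 186+30 = 216

216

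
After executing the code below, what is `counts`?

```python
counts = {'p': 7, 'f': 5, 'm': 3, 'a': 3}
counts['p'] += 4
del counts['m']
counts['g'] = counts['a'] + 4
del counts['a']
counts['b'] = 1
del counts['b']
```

counts['p'] = 7+4 = 11 → {'p': 11, 'f': 5, 'm': 3, 'a': 3}
del 'm' → {'p': 11, 'f': 5, 'a': 3}
counts['g'] = counts['a']+4 = 7 → {'p': 11, 'f': 5, 'a': 3, 'g': 7}
del 'a' → {'p': 11, 'f': 5, 'g': 7}
counts['b'] = 1 → {'p': 11, 'f': 5, 'g': 7, 'b': 1}
del 'b' → {'p': 11, 'f': 5, 'g': 7}

{'p': 11, 'f': 5, 'g': 7}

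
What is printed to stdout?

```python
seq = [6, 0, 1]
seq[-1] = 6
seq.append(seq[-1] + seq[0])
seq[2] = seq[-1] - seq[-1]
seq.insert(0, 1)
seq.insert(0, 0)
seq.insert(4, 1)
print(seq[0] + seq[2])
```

6

seq[-1] = 6 → [6, 0, 6]
append seq[-1]+seq[0] = 6+6 = 12 → [6, 0, 6, 12]
seq[2] = seq[-1]-seq[-1] = 12-12 = 0 → [6, 0, 0, 12]
insert 1 at 0 → [1, 6, 0, 0, 12]
insert 0 at 0 → [0, 1, 6, 0, 0, 12]
insert 1 at 4 → [0, 1, 6, 0, 1, 0, 12]
seq[0]+seq[2] = 0+6 = 6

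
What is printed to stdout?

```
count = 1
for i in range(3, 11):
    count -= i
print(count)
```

i=3: count = 1-3 = -2
i=4: count = (-2)-4 = -6
i=5: count = (-6)-5 = -11
i=6: count = (-11)-6 = -17
i=7: count = (-17)-7 = -24
i=8: count = (-24)-8 = -32
i=9: count = (-32)-9 = -41
i=10: count = (-41)-10 = -51

-51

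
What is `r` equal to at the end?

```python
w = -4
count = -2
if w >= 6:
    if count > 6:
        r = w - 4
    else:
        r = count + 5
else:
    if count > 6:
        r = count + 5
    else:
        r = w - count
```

-2

w=-4, count=-2
w >= 6 is False; count > 6 is False
→ r = w - count = -2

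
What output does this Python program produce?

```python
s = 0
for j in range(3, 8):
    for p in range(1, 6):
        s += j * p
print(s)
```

j=3,p=1: s = 0+3 = 3
j=3,p=2: s = 3+6 = 9
j=3,p=3: s = 9+9 = 18
j=3,p=4: s = 18+12 = 30
j=3,p=5: s = 30+15 = 45
j=4,p=1: s = 45+4 = 49
j=4,p=2: s = 49+8 = 57
j=4,p=3: s = 57+12 = 69
j=4,p=4: s = 69+16 = 85
j=4,p=5: s = 85+20 = 105
j=5,p=1: s = 105+5 = 110
j=5,p=2: s = 110+10 = 120
j=5,p=3: s = 120+15 = 135
j=5,p=4: s = 135+20 = 155
j=5,p=5: s = 155+25 = 180
j=6,p=1: s = 180+6 = 186
j=6,p=2: s = 186+12 = 198
j=6,p=3: s = 198+18 = 216
j=6,p=4: s = 216+24 = 240
j=6,p=5: s = 240+30 = 270
j=7,p=1: s = 270+7 = 277
j=7,p=2: s = 277+14 = 291
j=7,p=3: s = 291+21 = 312
j=7,p=4: s = 312+28 = 340
j=7,p=5: s = 340+35 = 375

375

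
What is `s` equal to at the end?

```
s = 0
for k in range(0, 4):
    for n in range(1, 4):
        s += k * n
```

36

k=0,n=1: s = 0+0 = 0
k=0,n=2: s = 0+0 = 0
k=0,n=3: s = 0+0 = 0
k=1,n=1: s = 0+1 = 1
k=1,n=2: s = 1+2 = 3
k=1,n=3: s = 3+3 = 6
k=2,n=1: s = 6+2 = 8
k=2,n=2: s = 8+4 = 12
k=2,n=3: s = 12+6 = 18
k=3,n=1: s = 18+3 = 21
k=3,n=2: s = 21+6 = 27
k=3,n=3: s = 27+9 = 36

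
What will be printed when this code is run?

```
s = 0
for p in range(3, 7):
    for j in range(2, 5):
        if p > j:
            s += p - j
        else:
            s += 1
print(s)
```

p=3,j=2: 3>2, s = 0+1 = 1
p=3,j=3: not 3>3, s = 1+1 = 2
p=3,j=4: not 3>4, s = 2+1 = 3
p=4,j=2: 4>2, s = 3+2 = 5
p=4,j=3: 4>3, s = 5+1 = 6
p=4,j=4: not 4>4, s = 6+1 = 7
p=5,j=2: 5>2, s = 7+3 = 10
p=5,j=3: 5>3, s = 10+2 = 12
p=5,j=4: 5>4, s = 12+1 = 13
p=6,j=2: 6>2, s = 13+4 = 17
p=6,j=3: 6>3, s = 17+3 = 20
p=6,j=4: 6>4, s = 20+2 = 22

22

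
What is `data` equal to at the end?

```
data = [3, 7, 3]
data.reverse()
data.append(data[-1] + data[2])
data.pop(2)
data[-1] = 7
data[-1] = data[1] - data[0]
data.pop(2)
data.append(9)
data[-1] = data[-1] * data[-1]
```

[3, 7, 81]

reverse → [3, 7, 3]
append data[-1]+data[2] = 3+3 = 6 → [3, 7, 3, 6]
pop(2) removes 3 → [3, 7, 6]
data[-1] = 7 → [3, 7, 7]
data[-1] = data[1]-data[0] = 7-3 = 4 → [3, 7, 4]
pop(2) removes 4 → [3, 7]
append 9 → [3, 7, 9]
data[-1] = data[-1]*data[-1] = 9*9 = 81 → [3, 7, 81]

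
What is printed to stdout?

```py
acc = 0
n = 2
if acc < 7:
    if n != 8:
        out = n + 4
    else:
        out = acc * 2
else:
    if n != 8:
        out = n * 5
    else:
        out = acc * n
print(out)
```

6

acc=0, n=2
acc < 7 is True; n != 8 is True
→ out = n + 4 = 6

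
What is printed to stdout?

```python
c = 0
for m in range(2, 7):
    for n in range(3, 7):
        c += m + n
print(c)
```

170

m=2,n=3: c = 0+5 = 5
m=2,n=4: c = 5+6 = 11
m=2,n=5: c = 11+7 = 18
m=2,n=6: c = 18+8 = 26
m=3,n=3: c = 26+6 = 32
m=3,n=4: c = 32+7 = 39
m=3,n=5: c = 39+8 = 47
m=3,n=6: c = 47+9 = 56
m=4,n=3: c = 56+7 = 63
m=4,n=4: c = 63+8 = 71
m=4,n=5: c = 71+9 = 80
m=4,n=6: c = 80+10 = 90
m=5,n=3: c = 90+8 = 98
m=5,n=4: c = 98+9 = 107
m=5,n=5: c = 107+10 = 117
m=5,n=6: c = 117+11 = 128
m=6,n=3: c = 128+9 = 137
m=6,n=4: c = 137+10 = 147
m=6,n=5: c = 147+11 = 158
m=6,n=6: c = 158+12 = 170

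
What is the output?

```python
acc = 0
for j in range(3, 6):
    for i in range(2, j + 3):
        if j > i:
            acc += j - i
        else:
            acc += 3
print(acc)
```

j=3,i=2: 3>2, acc = 0+1 = 1
j=3,i=3: not 3>3, acc = 1+3 = 4
j=3,i=4: not 3>4, acc = 4+3 = 7
j=3,i=5: not 3>5, acc = 7+3 = 10
j=4,i=2: 4>2, acc = 10+2 = 12
j=4,i=3: 4>3, acc = 12+1 = 13
j=4,i=4: not 4>4, acc = 13+3 = 16
j=4,i=5: not 4>5, acc = 16+3 = 19
j=4,i=6: not 4>6, acc = 19+3 = 22
j=5,i=2: 5>2, acc = 22+3 = 25
j=5,i=3: 5>3, acc = 25+2 = 27
j=5,i=4: 5>4, acc = 27+1 = 28
j=5,i=5: not 5>5, acc = 28+3 = 31
j=5,i=6: not 5>6, acc = 31+3 = 34
j=5,i=7: not 5>7, acc = 34+3 = 37

37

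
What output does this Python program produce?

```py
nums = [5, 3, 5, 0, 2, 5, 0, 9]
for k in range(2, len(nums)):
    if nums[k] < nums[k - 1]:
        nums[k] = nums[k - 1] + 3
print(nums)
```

[5, 3, 5, 8, 11, 14, 17, 20]

k=2: 5>=3, unchanged → [5, 3, 5, 0, 2, 5, 0, 9]
k=3: 0<5, nums[3] = 5+3 = 8 → [5, 3, 5, 8, 2, 5, 0, 9]
k=4: 2<8, nums[4] = 8+3 = 11 → [5, 3, 5, 8, 11, 5, 0, 9]
k=5: 5<11, nums[5] = 11+3 = 14 → [5, 3, 5, 8, 11, 14, 0, 9]
k=6: 0<14, nums[6] = 14+3 = 17 → [5, 3, 5, 8, 11, 14, 17, 9]
k=7: 9<17, nums[7] = 17+3 = 20 → [5, 3, 5, 8, 11, 14, 17, 20]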